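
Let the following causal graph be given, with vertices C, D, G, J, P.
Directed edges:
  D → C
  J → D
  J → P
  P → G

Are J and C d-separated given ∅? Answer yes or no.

No — J and C are d-connected given ∅.

Bayes-Ball from J | ∅ reaches {C,D,G,P}.
C ∈ reach(J|∅) ⇒ J ⊥̸ C | ∅.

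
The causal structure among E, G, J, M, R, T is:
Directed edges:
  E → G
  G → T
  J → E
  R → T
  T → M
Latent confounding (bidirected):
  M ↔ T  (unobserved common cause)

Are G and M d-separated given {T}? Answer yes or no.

Bayes-Ball from G | {T} reaches {E,J,M,R}.
M ∈ reach(G|{T}) ⇒ G ⊥̸ M | {T}.

No — G and M are d-connected given {T}.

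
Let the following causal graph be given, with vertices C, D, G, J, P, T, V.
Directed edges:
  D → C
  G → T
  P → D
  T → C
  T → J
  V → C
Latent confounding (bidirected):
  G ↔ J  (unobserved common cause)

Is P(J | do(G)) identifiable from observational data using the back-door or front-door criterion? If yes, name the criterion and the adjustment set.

desc(G)\{G}={C,J,T}; candidates ⊆ {D,P,V}.
G↔J: latent back-door arc(s) into G.
size 0: {}; under {} G still reaches {J} ∋ J.
size 1: {D}, {P}, {V}; under {D} G still reaches {J} ∋ J.
size 2: {D,P}, {D,V}, {P,V}; under {D,P} G still reaches {J} ∋ J.
G↔J cannot be blocked by any observed set — no back-door set.
{T}: (i) intercepts every directed G→J path; (ii) no back-door G→{T}; (iii) {G} blocks every back-door {T}→J. Front-door holds.
P(J|do(G)) = Σ_{T} P(T|G) Σ_{G'} P(J|T,G')P(G').

P(J|do(G)): frontdoor, adjust for {T}.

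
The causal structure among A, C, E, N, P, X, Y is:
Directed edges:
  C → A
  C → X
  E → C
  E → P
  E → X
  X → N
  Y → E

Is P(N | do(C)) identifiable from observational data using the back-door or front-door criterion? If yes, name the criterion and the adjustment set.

P(N|do(C)): backdoor, adjust for {E}.

desc(C)\{C}={A,N,X}; candidates ⊆ {E,P,Y}.
size 0: {}; under {} C still reaches {E,N,P,X,Y} ∋ N.
{E}: C⊥N given {E} in G with C→· removed — back-door holds.
P(N|do(C)) = Σ_{E} P(N|C,E)·P(E).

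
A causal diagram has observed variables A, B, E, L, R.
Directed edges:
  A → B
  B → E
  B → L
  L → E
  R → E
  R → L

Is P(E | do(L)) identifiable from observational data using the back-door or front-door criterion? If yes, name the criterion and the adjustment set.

P(E|do(L)): backdoor, adjust for {B, R}.

desc(L)\{L}={E}; candidates ⊆ {A,B,R}.
size 0: {}; under {} L still reaches {A,B,E,R} ∋ E.
size 1: {A}, {B}, {R}; under {A} L still reaches {B,E,R} ∋ E.
{B,R}: L⊥E given {B,R} in G with L→· removed — back-door holds.
P(E|do(L)) = Σ_{B,R} P(E|L,B,R)·P(B,R).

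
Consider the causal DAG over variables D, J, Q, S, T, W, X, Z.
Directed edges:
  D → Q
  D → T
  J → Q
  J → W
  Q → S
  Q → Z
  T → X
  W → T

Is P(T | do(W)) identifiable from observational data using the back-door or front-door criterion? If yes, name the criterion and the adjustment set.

P(T|do(W)): backdoor, adjust for ∅.

desc(W)\{W}={T,X}; candidates ⊆ {D,J,Q,S,Z}.
∅: W⊥T given ∅ in G with W→· removed — back-door holds.
P(T|do(W)) = P(T|W) — no adjustment needed.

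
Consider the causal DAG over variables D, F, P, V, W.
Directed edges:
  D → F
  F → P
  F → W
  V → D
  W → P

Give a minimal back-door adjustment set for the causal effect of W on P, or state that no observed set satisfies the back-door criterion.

desc(W)\{W}={P}; candidates ⊆ {D,F,V}.
size 0: {}; under {} W still reaches {D,F,P,V} ∋ P.
{F}: W⊥P given {F} in G with W→· removed — back-door holds.

W→P: minimal back-door set {F}.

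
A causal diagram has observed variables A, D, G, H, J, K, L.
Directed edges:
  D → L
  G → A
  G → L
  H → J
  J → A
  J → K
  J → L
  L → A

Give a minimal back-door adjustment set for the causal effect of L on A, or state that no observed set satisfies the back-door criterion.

desc(L)\{L}={A}; candidates ⊆ {D,G,H,J,K}.
size 0: {}; under {} L still reaches {A,D,G,H,J,K} ∋ A.
size 1: {D}, {G}, {H} …(+2); under {D} L still reaches {A,G,H,J,K} ∋ A.
{G,J}: L⊥A given {G,J} in G with L→· removed — back-door holds.

L→A: minimal back-door set {G, J}.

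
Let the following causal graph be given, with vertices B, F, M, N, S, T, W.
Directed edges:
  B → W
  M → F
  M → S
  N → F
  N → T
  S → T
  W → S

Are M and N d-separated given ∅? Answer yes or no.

Yes — M ⊥ N | ∅.

Bayes-Ball from M | ∅ reaches {F,S,T}.
N ∉ reach(M|∅) ⇒ M ⊥ N | ∅.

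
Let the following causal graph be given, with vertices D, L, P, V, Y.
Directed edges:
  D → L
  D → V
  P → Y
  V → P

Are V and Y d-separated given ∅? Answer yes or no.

No — V and Y are d-connected given ∅.

Bayes-Ball from V | ∅ reaches {D,L,P,Y}.
Y ∈ reach(V|∅) ⇒ V ⊥̸ Y | ∅.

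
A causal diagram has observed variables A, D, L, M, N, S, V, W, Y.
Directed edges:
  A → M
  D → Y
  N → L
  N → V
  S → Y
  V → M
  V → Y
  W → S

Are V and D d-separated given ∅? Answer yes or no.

Bayes-Ball from V | ∅ reaches {L,M,N,Y}.
D ∉ reach(V|∅) ⇒ V ⊥ D | ∅.

Yes — V ⊥ D | ∅.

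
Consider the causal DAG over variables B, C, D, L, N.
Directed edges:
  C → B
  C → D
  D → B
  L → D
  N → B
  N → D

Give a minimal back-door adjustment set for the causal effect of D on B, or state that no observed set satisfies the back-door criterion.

desc(D)\{D}={B}; candidates ⊆ {C,L,N}.
size 0: {}; under {} D still reaches {B,C,L,N} ∋ B.
size 1: {C}, {L}, {N}; under {C} D still reaches {B,L,N} ∋ B.
{C,N}: D⊥B given {C,N} in G with D→· removed — back-door holds.

D→B: minimal back-door set {C, N}.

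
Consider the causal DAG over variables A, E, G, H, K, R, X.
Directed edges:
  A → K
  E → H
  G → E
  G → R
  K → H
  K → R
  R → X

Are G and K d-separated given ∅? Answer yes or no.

Yes — G ⊥ K | ∅.

Bayes-Ball from G | ∅ reaches {E,H,R,X}.
K ∉ reach(G|∅) ⇒ G ⊥ K | ∅.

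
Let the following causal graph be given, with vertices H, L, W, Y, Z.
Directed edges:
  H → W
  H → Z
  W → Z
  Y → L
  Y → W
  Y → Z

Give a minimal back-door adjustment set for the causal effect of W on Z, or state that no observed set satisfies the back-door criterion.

desc(W)\{W}={Z}; candidates ⊆ {H,L,Y}.
size 0: {}; under {} W still reaches {H,L,Y,Z} ∋ Z.
size 1: {H}, {L}, {Y}; under {H} W still reaches {L,Y,Z} ∋ Z.
{H,Y}: W⊥Z given {H,Y} in G with W→· removed — back-door holds.

W→Z: minimal back-door set {H, Y}.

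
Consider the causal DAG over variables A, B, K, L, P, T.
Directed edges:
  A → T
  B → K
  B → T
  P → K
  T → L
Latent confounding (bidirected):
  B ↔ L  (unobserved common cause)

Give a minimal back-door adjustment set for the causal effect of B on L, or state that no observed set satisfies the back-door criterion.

B→L: no observed back-door set.

desc(B)\{B}={K,L,T}; candidates ⊆ {A,P}.
B↔L: latent back-door arc(s) into B.
size 0: {}; under {} B still reaches {L} ∋ L.
size 1: {A}, {P}; under {A} B still reaches {L} ∋ L.
size 2: {A,P}; under {A,P} B still reaches {L} ∋ L.
B↔L cannot be blocked by any observed set — no back-door set.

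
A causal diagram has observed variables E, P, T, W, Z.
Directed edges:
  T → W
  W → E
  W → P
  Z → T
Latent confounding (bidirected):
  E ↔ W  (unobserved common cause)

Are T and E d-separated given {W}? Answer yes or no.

Bayes-Ball from T | {W} reaches {E,Z}.
E ∈ reach(T|{W}) ⇒ T ⊥̸ E | {W}.

No — T and E are d-connected given {W}.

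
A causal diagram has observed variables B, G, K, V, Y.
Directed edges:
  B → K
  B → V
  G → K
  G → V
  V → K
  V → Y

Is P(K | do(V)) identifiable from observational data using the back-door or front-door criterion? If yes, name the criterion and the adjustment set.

P(K|do(V)): backdoor, adjust for {B, G}.

desc(V)\{V}={K,Y}; candidates ⊆ {B,G}.
size 0: {}; under {} V still reaches {B,G,K} ∋ K.
size 1: {B}, {G}; under {B} V still reaches {G,K} ∋ K.
{B,G}: V⊥K given {B,G} in G with V→· removed — back-door holds.
P(K|do(V)) = Σ_{B,G} P(K|V,B,G)·P(B,G).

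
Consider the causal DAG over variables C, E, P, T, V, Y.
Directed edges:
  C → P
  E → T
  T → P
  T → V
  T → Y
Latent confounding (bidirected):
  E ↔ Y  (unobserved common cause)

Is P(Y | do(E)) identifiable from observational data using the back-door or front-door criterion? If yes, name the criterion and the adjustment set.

P(Y|do(E)): frontdoor, adjust for {T}.

desc(E)\{E}={P,T,V,Y}; candidates ⊆ {C}.
E↔Y: latent back-door arc(s) into E.
size 0: {}; under {} E still reaches {Y} ∋ Y.
size 1: {C}; under {C} E still reaches {Y} ∋ Y.
E↔Y cannot be blocked by any observed set — no back-door set.
{T}: (i) intercepts every directed E→Y path; (ii) no back-door E→{T}; (iii) {E} blocks every back-door {T}→Y. Front-door holds.
P(Y|do(E)) = Σ_{T} P(T|E) Σ_{E'} P(Y|T,E')P(E').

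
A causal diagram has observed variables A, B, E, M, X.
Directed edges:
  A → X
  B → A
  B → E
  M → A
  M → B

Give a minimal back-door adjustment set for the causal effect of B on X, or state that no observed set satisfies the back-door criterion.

B→X: minimal back-door set {M}.

desc(B)\{B}={A,E,X}; candidates ⊆ {M}.
size 0: {}; under {} B still reaches {A,M,X} ∋ X.
{M}: B⊥X given {M} in G with B→· removed — back-door holds.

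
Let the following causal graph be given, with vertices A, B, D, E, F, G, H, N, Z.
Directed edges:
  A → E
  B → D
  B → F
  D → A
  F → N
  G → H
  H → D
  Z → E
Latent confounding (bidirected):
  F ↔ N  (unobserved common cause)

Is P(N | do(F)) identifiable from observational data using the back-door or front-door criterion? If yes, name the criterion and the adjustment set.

desc(F)\{F}={N}; candidates ⊆ {A,B,D,E,G,H,Z}.
F↔N: latent back-door arc(s) into F.
size 0: {}; under {} F still reaches {A,B,D,E,N} ∋ N.
size 1: {A}, {B}, {D} …(+4); under {A} F still reaches {B,D,G,H,N} ∋ N.
size 2: {A,B}, {A,D}, {A,E} …(+18); under {A,B} F still reaches {N} ∋ N.
F↔N cannot be blocked by any observed set — no back-door set.
No mediator lies on a directed F→…→N path.
Neither criterion identifies P(N|do(F)) in this graph.

P(N|do(F)): not identifiable (no BD/FD set).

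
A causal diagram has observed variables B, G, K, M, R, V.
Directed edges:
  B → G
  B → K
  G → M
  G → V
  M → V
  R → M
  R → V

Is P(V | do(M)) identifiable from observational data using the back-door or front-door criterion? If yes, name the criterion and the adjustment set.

desc(M)\{M}={V}; candidates ⊆ {B,G,K,R}.
size 0: {}; under {} M still reaches {B,G,K,R,V} ∋ V.
size 1: {B}, {G}, {K} …(+1); under {B} M still reaches {G,R,V} ∋ V.
{G,R}: M⊥V given {G,R} in G with M→· removed — back-door holds.
P(V|do(M)) = Σ_{G,R} P(V|M,G,R)·P(G,R).

P(V|do(M)): backdoor, adjust for {G, R}.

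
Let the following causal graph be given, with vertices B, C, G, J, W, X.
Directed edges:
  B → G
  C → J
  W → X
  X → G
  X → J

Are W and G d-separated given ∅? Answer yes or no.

Bayes-Ball from W | ∅ reaches {G,J,X}.
G ∈ reach(W|∅) ⇒ W ⊥̸ G | ∅.

No — W and G are d-connected given ∅.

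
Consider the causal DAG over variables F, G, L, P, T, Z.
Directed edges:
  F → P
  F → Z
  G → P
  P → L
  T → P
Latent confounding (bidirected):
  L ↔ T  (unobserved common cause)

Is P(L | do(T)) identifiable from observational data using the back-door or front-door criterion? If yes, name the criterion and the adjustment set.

desc(T)\{T}={L,P}; candidates ⊆ {F,G,Z}.
T↔L: latent back-door arc(s) into T.
size 0: {}; under {} T still reaches {L} ∋ L.
size 1: {F}, {G}, {Z}; under {F} T still reaches {L} ∋ L.
size 2: {F,G}, {F,Z}, {G,Z}; under {F,G} T still reaches {L} ∋ L.
T↔L cannot be blocked by any observed set — no back-door set.
{P}: (i) intercepts every directed T→L path; (ii) no back-door T→{P}; (iii) {T} blocks every back-door {P}→L. Front-door holds.
P(L|do(T)) = Σ_{P} P(P|T) Σ_{T'} P(L|P,T')P(T').

P(L|do(T)): frontdoor, adjust for {P}.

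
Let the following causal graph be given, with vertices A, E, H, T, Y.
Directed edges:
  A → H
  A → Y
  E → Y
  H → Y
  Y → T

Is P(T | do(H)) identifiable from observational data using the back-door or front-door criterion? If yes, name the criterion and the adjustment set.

P(T|do(H)): backdoor, adjust for {A}.

desc(H)\{H}={T,Y}; candidates ⊆ {A,E}.
size 0: {}; under {} H still reaches {A,T,Y} ∋ T.
{A}: H⊥T given {A} in G with H→· removed — back-door holds.
P(T|do(H)) = Σ_{A} P(T|H,A)·P(A).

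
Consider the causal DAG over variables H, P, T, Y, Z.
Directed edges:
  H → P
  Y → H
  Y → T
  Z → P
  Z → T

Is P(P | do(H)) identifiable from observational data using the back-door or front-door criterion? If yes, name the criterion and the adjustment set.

desc(H)\{H}={P}; candidates ⊆ {T,Y,Z}.
∅: H⊥P given ∅ in G with H→· removed — back-door holds.
P(P|do(H)) = P(P|H) — no adjustment needed.

P(P|do(H)): backdoor, adjust for ∅.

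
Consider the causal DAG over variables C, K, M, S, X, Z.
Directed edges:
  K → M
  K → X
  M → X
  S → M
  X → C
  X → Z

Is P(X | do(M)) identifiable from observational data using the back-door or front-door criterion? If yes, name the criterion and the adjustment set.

desc(M)\{M}={C,X,Z}; candidates ⊆ {K,S}.
size 0: {}; under {} M still reaches {C,K,S,X,Z} ∋ X.
{K}: M⊥X given {K} in G with M→· removed — back-door holds.
P(X|do(M)) = Σ_{K} P(X|M,K)·P(K).

P(X|do(M)): backdoor, adjust for {K}.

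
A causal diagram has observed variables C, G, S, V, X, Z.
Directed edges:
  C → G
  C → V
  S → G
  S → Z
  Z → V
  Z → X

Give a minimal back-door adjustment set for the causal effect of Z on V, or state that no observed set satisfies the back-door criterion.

desc(Z)\{Z}={V,X}; candidates ⊆ {C,G,S}.
∅: Z⊥V given ∅ in G with Z→· removed — back-door holds.

Z→V: minimal back-door set ∅.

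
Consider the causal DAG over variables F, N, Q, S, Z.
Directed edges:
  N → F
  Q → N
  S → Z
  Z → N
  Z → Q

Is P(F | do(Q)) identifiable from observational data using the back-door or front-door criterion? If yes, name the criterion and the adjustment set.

desc(Q)\{Q}={F,N}; candidates ⊆ {S,Z}.
size 0: {}; under {} Q still reaches {F,N,S,Z} ∋ F.
{Z}: Q⊥F given {Z} in G with Q→· removed — back-door holds.
P(F|do(Q)) = Σ_{Z} P(F|Q,Z)·P(Z).

P(F|do(Q)): backdoor, adjust for {Z}.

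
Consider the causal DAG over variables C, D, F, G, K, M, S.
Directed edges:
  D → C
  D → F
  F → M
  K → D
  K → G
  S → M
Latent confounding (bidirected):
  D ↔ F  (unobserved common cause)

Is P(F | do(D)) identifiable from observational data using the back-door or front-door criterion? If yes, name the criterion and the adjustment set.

desc(D)\{D}={C,F,M}; candidates ⊆ {G,K,S}.
D↔F: latent back-door arc(s) into D.
size 0: {}; under {} D still reaches {F,G,K,M} ∋ F.
size 1: {G}, {K}, {S}; under {G} D still reaches {F,K,M} ∋ F.
size 2: {G,K}, {G,S}, {K,S}; under {G,K} D still reaches {F,M} ∋ F.
D↔F cannot be blocked by any observed set — no back-door set.
No mediator lies on a directed D→…→F path.
Neither criterion identifies P(F|do(D)) in this graph.

P(F|do(D)): not identifiable (no BD/FD set).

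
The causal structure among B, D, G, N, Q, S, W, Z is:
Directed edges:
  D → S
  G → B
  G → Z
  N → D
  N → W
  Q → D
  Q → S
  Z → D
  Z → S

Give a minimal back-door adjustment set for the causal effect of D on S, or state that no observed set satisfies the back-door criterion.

D→S: minimal back-door set {Q, Z}.

desc(D)\{D}={S}; candidates ⊆ {B,G,N,Q,W,Z}.
size 0: {}; under {} D still reaches {B,G,N,Q,S,W,Z} ∋ S.
size 1: {B}, {G}, {N} …(+3); under {B} D still reaches {G,N,Q,S,W,Z} ∋ S.
{Q,Z}: D⊥S given {Q,Z} in G with D→· removed — back-door holds.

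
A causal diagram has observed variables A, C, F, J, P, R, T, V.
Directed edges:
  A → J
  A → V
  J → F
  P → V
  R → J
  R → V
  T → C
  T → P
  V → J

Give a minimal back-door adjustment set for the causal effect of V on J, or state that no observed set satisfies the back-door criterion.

desc(V)\{V}={F,J}; candidates ⊆ {A,C,P,R,T}.
size 0: {}; under {} V still reaches {A,C,F,J,P,R,T} ∋ J.
size 1: {A}, {C}, {P} …(+2); under {A} V still reaches {C,F,J,P,R,T} ∋ J.
{A,R}: V⊥J given {A,R} in G with V→· removed — back-door holds.

V→J: minimal back-door set {A, R}.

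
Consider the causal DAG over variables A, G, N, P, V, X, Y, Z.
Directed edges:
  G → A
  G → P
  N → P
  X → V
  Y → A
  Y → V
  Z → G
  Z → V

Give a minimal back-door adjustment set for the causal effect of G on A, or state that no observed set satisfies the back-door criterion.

G→A: minimal back-door set ∅.

desc(G)\{G}={A,P}; candidates ⊆ {N,V,X,Y,Z}.
∅: G⊥A given ∅ in G with G→· removed — back-door holds.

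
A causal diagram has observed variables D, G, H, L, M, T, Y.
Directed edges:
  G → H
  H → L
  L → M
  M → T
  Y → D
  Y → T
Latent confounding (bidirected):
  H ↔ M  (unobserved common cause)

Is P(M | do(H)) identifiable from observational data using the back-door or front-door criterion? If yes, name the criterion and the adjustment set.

P(M|do(H)): frontdoor, adjust for {L}.

desc(H)\{H}={L,M,T}; candidates ⊆ {D,G,Y}.
H↔M: latent back-door arc(s) into H.
size 0: {}; under {} H still reaches {G,M,T} ∋ M.
size 1: {D}, {G}, {Y}; under {D} H still reaches {G,M,T} ∋ M.
size 2: {D,G}, {D,Y}, {G,Y}; under {D,G} H still reaches {M,T} ∋ M.
H↔M cannot be blocked by any observed set — no back-door set.
{L}: (i) intercepts every directed H→M path; (ii) no back-door H→{L}; (iii) {H} blocks every back-door {L}→M. Front-door holds.
P(M|do(H)) = Σ_{L} P(L|H) Σ_{H'} P(M|L,H')P(H').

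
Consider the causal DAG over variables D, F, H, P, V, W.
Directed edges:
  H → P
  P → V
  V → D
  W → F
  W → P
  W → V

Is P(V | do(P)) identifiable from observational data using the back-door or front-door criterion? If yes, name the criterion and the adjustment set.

desc(P)\{P}={D,V}; candidates ⊆ {F,H,W}.
size 0: {}; under {} P still reaches {D,F,H,V,W} ∋ V.
{W}: P⊥V given {W} in G with P→· removed — back-door holds.
P(V|do(P)) = Σ_{W} P(V|P,W)·P(W).

P(V|do(P)): backdoor, adjust for {W}.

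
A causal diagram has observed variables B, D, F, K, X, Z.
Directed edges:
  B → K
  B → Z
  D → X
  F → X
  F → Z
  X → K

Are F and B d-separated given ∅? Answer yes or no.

Bayes-Ball from F | ∅ reaches {K,X,Z}.
B ∉ reach(F|∅) ⇒ F ⊥ B | ∅.

Yes — F ⊥ B | ∅.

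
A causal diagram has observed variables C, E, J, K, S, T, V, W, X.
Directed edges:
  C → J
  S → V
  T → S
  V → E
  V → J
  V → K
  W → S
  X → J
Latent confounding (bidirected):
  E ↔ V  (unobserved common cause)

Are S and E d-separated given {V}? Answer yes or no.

No — S and E are d-connected given {V}.

Bayes-Ball from S | {V} reaches {E,T,W}.
E ∈ reach(S|{V}) ⇒ S ⊥̸ E | {V}.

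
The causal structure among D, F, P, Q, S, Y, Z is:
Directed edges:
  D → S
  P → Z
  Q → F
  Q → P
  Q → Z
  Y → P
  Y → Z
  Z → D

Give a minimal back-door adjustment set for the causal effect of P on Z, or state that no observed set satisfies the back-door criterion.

P→Z: minimal back-door set {Q, Y}.

desc(P)\{P}={D,S,Z}; candidates ⊆ {F,Q,Y}.
size 0: {}; under {} P still reaches {D,F,Q,S,Y,Z} ∋ Z.
size 1: {F}, {Q}, {Y}; under {F} P still reaches {D,Q,S,Y,Z} ∋ Z.
{Q,Y}: P⊥Z given {Q,Y} in G with P→· removed — back-door holds.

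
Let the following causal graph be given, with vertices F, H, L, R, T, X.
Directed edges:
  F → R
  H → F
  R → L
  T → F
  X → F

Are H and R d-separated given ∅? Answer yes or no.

Bayes-Ball from H | ∅ reaches {F,L,R}.
R ∈ reach(H|∅) ⇒ H ⊥̸ R | ∅.

No — H and R are d-connected given ∅.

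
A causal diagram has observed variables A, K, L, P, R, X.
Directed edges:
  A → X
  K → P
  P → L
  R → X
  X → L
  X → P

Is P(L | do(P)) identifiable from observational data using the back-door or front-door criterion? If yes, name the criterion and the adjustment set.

desc(P)\{P}={L}; candidates ⊆ {A,K,R,X}.
size 0: {}; under {} P still reaches {A,K,L,R,X} ∋ L.
{X}: P⊥L given {X} in G with P→· removed — back-door holds.
P(L|do(P)) = Σ_{X} P(L|P,X)·P(X).

P(L|do(P)): backdoor, adjust for {X}.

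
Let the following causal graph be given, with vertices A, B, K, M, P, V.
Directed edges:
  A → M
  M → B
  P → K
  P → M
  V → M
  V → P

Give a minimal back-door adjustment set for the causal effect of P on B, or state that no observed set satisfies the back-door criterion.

desc(P)\{P}={B,K,M}; candidates ⊆ {A,V}.
size 0: {}; under {} P still reaches {B,M,V} ∋ B.
{V}: P⊥B given {V} in G with P→· removed — back-door holds.

P→B: minimal back-door set {V}.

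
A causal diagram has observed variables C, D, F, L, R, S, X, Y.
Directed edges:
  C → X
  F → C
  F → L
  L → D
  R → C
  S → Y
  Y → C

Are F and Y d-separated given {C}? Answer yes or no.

No — F and Y are d-connected given {C}.

Bayes-Ball from F | {C} reaches {D,L,R,S,Y}.
Y ∈ reach(F|{C}) ⇒ F ⊥̸ Y | {C}.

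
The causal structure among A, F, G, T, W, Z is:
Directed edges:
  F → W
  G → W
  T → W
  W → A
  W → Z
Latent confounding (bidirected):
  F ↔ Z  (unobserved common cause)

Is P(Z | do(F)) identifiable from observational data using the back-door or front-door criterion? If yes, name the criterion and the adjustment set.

desc(F)\{F}={A,W,Z}; candidates ⊆ {G,T}.
F↔Z: latent back-door arc(s) into F.
size 0: {}; under {} F still reaches {Z} ∋ Z.
size 1: {G}, {T}; under {G} F still reaches {Z} ∋ Z.
size 2: {G,T}; under {G,T} F still reaches {Z} ∋ Z.
F↔Z cannot be blocked by any observed set — no back-door set.
{W}: (i) intercepts every directed F→Z path; (ii) no back-door F→{W}; (iii) {F} blocks every back-door {W}→Z. Front-door holds.
P(Z|do(F)) = Σ_{W} P(W|F) Σ_{F'} P(Z|W,F')P(F').

P(Z|do(F)): frontdoor, adjust for {W}.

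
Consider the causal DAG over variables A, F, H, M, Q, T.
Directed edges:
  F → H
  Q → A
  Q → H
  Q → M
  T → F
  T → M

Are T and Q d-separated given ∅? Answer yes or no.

Yes — T ⊥ Q | ∅.

Bayes-Ball from T | ∅ reaches {F,H,M}.
Q ∉ reach(T|∅) ⇒ T ⊥ Q | ∅.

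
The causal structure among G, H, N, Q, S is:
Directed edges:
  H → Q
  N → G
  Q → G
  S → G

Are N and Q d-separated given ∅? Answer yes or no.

Bayes-Ball from N | ∅ reaches {G}.
Q ∉ reach(N|∅) ⇒ N ⊥ Q | ∅.

Yes — N ⊥ Q | ∅.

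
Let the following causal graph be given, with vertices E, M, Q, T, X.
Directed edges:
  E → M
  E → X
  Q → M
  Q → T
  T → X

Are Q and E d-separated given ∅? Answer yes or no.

Yes — Q ⊥ E | ∅.

Bayes-Ball from Q | ∅ reaches {M,T,X}.
E ∉ reach(Q|∅) ⇒ Q ⊥ E | ∅.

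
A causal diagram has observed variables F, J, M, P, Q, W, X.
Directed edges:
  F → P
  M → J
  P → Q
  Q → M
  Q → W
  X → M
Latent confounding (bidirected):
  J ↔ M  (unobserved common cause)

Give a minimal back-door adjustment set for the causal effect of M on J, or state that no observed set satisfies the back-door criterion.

M→J: no observed back-door set.

desc(M)\{M}={J}; candidates ⊆ {F,P,Q,W,X}.
M↔J: latent back-door arc(s) into M.
size 0: {}; under {} M still reaches {F,J,P,Q,W,X} ∋ J.
size 1: {F}, {P}, {Q} …(+2); under {F} M still reaches {J,P,Q,W,X} ∋ J.
size 2: {F,P}, {F,Q}, {F,W} …(+7); under {F,P} M still reaches {J,Q,W,X} ∋ J.
M↔J cannot be blocked by any observed set — no back-door set.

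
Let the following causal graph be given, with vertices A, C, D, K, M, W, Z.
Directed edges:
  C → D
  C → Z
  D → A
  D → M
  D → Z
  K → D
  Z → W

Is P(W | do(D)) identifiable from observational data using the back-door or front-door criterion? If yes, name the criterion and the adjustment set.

desc(D)\{D}={A,M,W,Z}; candidates ⊆ {C,K}.
size 0: {}; under {} D still reaches {C,K,W,Z} ∋ W.
{C}: D⊥W given {C} in G with D→· removed — back-door holds.
P(W|do(D)) = Σ_{C} P(W|D,C)·P(C).

P(W|do(D)): backdoor, adjust for {C}.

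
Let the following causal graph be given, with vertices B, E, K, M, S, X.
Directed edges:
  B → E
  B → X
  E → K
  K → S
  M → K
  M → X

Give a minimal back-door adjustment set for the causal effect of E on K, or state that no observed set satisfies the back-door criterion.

E→K: minimal back-door set ∅.

desc(E)\{E}={K,S}; candidates ⊆ {B,M,X}.
∅: E⊥K given ∅ in G with E→· removed — back-door holds.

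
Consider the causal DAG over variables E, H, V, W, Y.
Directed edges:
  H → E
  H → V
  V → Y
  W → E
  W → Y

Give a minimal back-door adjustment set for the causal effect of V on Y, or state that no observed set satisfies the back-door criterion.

V→Y: minimal back-door set ∅.

desc(V)\{V}={Y}; candidates ⊆ {E,H,W}.
∅: V⊥Y given ∅ in G with V→· removed — back-door holds.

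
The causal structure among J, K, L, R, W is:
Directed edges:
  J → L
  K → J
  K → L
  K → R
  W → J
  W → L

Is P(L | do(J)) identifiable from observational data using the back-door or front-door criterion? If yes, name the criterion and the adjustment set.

desc(J)\{J}={L}; candidates ⊆ {K,R,W}.
size 0: {}; under {} J still reaches {K,L,R,W} ∋ L.
size 1: {K}, {R}, {W}; under {K} J still reaches {L,W} ∋ L.
{K,W}: J⊥L given {K,W} in G with J→· removed — back-door holds.
P(L|do(J)) = Σ_{K,W} P(L|J,K,W)·P(K,W).

P(L|do(J)): backdoor, adjust for {K, W}.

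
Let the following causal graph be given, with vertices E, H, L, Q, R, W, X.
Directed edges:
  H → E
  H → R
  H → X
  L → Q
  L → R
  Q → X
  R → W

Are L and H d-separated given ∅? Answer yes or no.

Yes — L ⊥ H | ∅.

Bayes-Ball from L | ∅ reaches {Q,R,W,X}.
H ∉ reach(L|∅) ⇒ L ⊥ H | ∅.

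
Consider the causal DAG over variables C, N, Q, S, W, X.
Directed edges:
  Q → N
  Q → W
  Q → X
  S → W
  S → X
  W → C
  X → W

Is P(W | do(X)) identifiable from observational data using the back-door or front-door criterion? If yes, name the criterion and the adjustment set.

desc(X)\{X}={C,W}; candidates ⊆ {N,Q,S}.
size 0: {}; under {} X still reaches {C,N,Q,S,W} ∋ W.
size 1: {N}, {Q}, {S}; under {N} X still reaches {C,Q,S,W} ∋ W.
{Q,S}: X⊥W given {Q,S} in G with X→· removed — back-door holds.
P(W|do(X)) = Σ_{Q,S} P(W|X,Q,S)·P(Q,S).

P(W|do(X)): backdoor, adjust for {Q, S}.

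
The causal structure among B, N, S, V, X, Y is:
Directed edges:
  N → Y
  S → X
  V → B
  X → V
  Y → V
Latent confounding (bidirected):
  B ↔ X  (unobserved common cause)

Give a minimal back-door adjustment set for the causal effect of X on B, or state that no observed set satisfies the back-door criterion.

X→B: no observed back-door set.

desc(X)\{X}={B,V}; candidates ⊆ {N,S,Y}.
X↔B: latent back-door arc(s) into X.
size 0: {}; under {} X still reaches {B,S} ∋ B.
size 1: {N}, {S}, {Y}; under {N} X still reaches {B,S} ∋ B.
size 2: {N,S}, {N,Y}, {S,Y}; under {N,S} X still reaches {B} ∋ B.
X↔B cannot be blocked by any observed set — no back-door set.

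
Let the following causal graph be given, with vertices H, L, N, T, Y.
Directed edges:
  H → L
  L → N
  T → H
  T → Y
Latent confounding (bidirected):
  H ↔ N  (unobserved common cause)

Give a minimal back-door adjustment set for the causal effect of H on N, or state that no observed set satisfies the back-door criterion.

H→N: no observed back-door set.

desc(H)\{H}={L,N}; candidates ⊆ {T,Y}.
H↔N: latent back-door arc(s) into H.
size 0: {}; under {} H still reaches {N,T,Y} ∋ N.
size 1: {T}, {Y}; under {T} H still reaches {N} ∋ N.
size 2: {T,Y}; under {T,Y} H still reaches {N} ∋ N.
H↔N cannot be blocked by any observed set — no back-door set.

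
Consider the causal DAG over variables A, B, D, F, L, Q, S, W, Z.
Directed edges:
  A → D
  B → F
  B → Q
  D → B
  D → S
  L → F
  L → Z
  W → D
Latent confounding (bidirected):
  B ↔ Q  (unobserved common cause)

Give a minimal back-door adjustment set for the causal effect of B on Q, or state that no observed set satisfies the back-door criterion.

desc(B)\{B}={F,Q}; candidates ⊆ {A,D,L,S,W,Z}.
B↔Q: latent back-door arc(s) into B.
size 0: {}; under {} B still reaches {A,D,Q,S,W} ∋ Q.
size 1: {A}, {D}, {L} …(+3); under {A} B still reaches {D,Q,S,W} ∋ Q.
size 2: {A,D}, {A,L}, {A,S} …(+12); under {A,D} B still reaches {Q} ∋ Q.
B↔Q cannot be blocked by any observed set — no back-door set.

B→Q: no observed back-door set.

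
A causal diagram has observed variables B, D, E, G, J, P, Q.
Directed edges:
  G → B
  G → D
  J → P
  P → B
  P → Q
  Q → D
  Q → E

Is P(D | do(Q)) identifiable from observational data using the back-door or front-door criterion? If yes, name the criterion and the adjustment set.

P(D|do(Q)): backdoor, adjust for ∅.

desc(Q)\{Q}={D,E}; candidates ⊆ {B,G,J,P}.
∅: Q⊥D given ∅ in G with Q→· removed — back-door holds.
P(D|do(Q)) = P(D|Q) — no adjustment needed.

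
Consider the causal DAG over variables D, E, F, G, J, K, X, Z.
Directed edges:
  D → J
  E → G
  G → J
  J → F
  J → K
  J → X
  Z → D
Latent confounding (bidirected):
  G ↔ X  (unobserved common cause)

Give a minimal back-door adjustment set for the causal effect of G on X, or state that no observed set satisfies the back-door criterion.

G→X: no observed back-door set.

desc(G)\{G}={F,J,K,X}; candidates ⊆ {D,E,Z}.
G↔X: latent back-door arc(s) into G.
size 0: {}; under {} G still reaches {E,X} ∋ X.
size 1: {D}, {E}, {Z}; under {D} G still reaches {E,X} ∋ X.
size 2: {D,E}, {D,Z}, {E,Z}; under {D,E} G still reaches {X} ∋ X.
G↔X cannot be blocked by any observed set — no back-door set.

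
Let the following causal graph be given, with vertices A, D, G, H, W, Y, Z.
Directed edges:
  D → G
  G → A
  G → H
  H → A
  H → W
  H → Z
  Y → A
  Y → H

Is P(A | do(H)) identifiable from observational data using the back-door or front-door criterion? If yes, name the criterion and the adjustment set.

P(A|do(H)): backdoor, adjust for {G, Y}.

desc(H)\{H}={A,W,Z}; candidates ⊆ {D,G,Y}.
size 0: {}; under {} H still reaches {A,D,G,Y} ∋ A.
size 1: {D}, {G}, {Y}; under {D} H still reaches {A,G,Y} ∋ A.
{G,Y}: H⊥A given {G,Y} in G with H→· removed — back-door holds.
P(A|do(H)) = Σ_{G,Y} P(A|H,G,Y)·P(G,Y).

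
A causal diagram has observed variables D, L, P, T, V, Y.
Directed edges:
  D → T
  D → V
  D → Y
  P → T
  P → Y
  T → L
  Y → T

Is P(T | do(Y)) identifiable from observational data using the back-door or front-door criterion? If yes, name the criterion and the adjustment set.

P(T|do(Y)): backdoor, adjust for {D, P}.

desc(Y)\{Y}={L,T}; candidates ⊆ {D,P,V}.
size 0: {}; under {} Y still reaches {D,L,P,T,V} ∋ T.
size 1: {D}, {P}, {V}; under {D} Y still reaches {L,P,T} ∋ T.
{D,P}: Y⊥T given {D,P} in G with Y→· removed — back-door holds.
P(T|do(Y)) = Σ_{D,P} P(T|Y,D,P)·P(D,P).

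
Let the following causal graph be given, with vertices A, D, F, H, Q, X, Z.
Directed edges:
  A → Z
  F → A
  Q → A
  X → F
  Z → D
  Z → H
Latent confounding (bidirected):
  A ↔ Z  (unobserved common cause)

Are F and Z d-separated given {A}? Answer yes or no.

Bayes-Ball from F | {A} reaches {D,H,Q,X,Z}.
Z ∈ reach(F|{A}) ⇒ F ⊥̸ Z | {A}.

No — F and Z are d-connected given {A}.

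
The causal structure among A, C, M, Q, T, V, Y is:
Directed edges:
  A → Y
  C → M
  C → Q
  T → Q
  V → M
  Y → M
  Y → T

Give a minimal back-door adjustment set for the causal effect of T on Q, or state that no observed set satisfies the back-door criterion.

T→Q: minimal back-door set ∅.

desc(T)\{T}={Q}; candidates ⊆ {A,C,M,V,Y}.
∅: T⊥Q given ∅ in G with T→· removed — back-door holds.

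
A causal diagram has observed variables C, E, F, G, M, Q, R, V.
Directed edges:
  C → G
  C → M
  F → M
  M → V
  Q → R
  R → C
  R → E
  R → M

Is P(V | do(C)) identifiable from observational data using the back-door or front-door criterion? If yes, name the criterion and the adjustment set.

desc(C)\{C}={G,M,V}; candidates ⊆ {E,F,Q,R}.
size 0: {}; under {} C still reaches {E,M,Q,R,V} ∋ V.
{R}: C⊥V given {R} in G with C→· removed — back-door holds.
P(V|do(C)) = Σ_{R} P(V|C,R)·P(R).

P(V|do(C)): backdoor, adjust for {R}.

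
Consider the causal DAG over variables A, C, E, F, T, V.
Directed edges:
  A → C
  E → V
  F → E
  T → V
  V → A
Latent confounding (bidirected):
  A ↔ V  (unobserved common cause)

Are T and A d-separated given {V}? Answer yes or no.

Bayes-Ball from T | {V} reaches {A,C,E,F}.
A ∈ reach(T|{V}) ⇒ T ⊥̸ A | {V}.

No — T and A are d-connected given {V}.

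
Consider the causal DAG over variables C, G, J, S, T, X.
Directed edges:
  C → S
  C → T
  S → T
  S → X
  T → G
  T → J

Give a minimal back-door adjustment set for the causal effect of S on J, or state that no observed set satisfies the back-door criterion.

S→J: minimal back-door set {C}.

desc(S)\{S}={G,J,T,X}; candidates ⊆ {C}.
size 0: {}; under {} S still reaches {C,G,J,T} ∋ J.
{C}: S⊥J given {C} in G with S→· removed — back-door holds.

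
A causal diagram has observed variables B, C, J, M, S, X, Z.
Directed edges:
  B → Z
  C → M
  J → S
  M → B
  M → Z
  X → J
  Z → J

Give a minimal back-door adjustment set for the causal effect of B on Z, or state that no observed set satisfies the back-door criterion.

B→Z: minimal back-door set {M}.

desc(B)\{B}={J,S,Z}; candidates ⊆ {C,M,X}.
size 0: {}; under {} B still reaches {C,J,M,S,Z} ∋ Z.
{M}: B⊥Z given {M} in G with B→· removed — back-door holds.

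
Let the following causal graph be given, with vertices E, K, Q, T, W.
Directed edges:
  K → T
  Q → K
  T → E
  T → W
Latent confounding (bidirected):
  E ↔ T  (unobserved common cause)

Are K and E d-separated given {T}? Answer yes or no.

No — K and E are d-connected given {T}.

Bayes-Ball from K | {T} reaches {E,Q}.
E ∈ reach(K|{T}) ⇒ K ⊥̸ E | {T}.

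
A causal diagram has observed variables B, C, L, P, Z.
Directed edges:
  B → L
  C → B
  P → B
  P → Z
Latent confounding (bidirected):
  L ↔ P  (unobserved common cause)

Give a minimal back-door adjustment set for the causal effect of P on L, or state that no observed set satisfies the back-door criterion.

desc(P)\{P}={B,L,Z}; candidates ⊆ {C}.
P↔L: latent back-door arc(s) into P.
size 0: {}; under {} P still reaches {L} ∋ L.
size 1: {C}; under {C} P still reaches {L} ∋ L.
P↔L cannot be blocked by any observed set — no back-door set.

P→L: no observed back-door set.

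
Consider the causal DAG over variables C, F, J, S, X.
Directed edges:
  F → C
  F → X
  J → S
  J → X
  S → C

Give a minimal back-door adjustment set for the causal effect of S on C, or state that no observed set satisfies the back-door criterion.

S→C: minimal back-door set ∅.

desc(S)\{S}={C}; candidates ⊆ {F,J,X}.
∅: S⊥C given ∅ in G with S→· removed — back-door holds.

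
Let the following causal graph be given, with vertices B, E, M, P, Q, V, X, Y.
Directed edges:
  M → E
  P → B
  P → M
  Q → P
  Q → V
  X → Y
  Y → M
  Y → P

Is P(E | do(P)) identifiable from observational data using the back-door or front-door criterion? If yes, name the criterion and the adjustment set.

P(E|do(P)): backdoor, adjust for {Y}.

desc(P)\{P}={B,E,M}; candidates ⊆ {Q,V,X,Y}.
size 0: {}; under {} P still reaches {E,M,Q,V,X,Y} ∋ E.
{Y}: P⊥E given {Y} in G with P→· removed — back-door holds.
P(E|do(P)) = Σ_{Y} P(E|P,Y)·P(Y).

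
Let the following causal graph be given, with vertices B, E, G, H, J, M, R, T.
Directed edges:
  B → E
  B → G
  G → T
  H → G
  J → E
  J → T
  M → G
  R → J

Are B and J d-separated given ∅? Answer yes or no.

Bayes-Ball from B | ∅ reaches {E,G,T}.
J ∉ reach(B|∅) ⇒ B ⊥ J | ∅.

Yes — B ⊥ J | ∅.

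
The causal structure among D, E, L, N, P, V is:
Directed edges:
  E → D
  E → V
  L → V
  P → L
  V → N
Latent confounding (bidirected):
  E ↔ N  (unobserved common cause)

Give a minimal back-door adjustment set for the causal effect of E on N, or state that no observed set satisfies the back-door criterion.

E→N: no observed back-door set.

desc(E)\{E}={D,N,V}; candidates ⊆ {L,P}.
E↔N: latent back-door arc(s) into E.
size 0: {}; under {} E still reaches {N} ∋ N.
size 1: {L}, {P}; under {L} E still reaches {N} ∋ N.
size 2: {L,P}; under {L,P} E still reaches {N} ∋ N.
E↔N cannot be blocked by any observed set — no back-door set.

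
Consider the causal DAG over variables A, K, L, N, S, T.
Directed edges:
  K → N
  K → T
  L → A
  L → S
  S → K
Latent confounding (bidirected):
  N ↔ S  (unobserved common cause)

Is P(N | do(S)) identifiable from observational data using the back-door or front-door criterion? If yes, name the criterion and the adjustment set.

P(N|do(S)): frontdoor, adjust for {K}.

desc(S)\{S}={K,N,T}; candidates ⊆ {A,L}.
S↔N: latent back-door arc(s) into S.
size 0: {}; under {} S still reaches {A,L,N} ∋ N.
size 1: {A}, {L}; under {A} S still reaches {L,N} ∋ N.
size 2: {A,L}; under {A,L} S still reaches {N} ∋ N.
S↔N cannot be blocked by any observed set — no back-door set.
{K}: (i) intercepts every directed S→N path; (ii) no back-door S→{K}; (iii) {S} blocks every back-door {K}→N. Front-door holds.
P(N|do(S)) = Σ_{K} P(K|S) Σ_{S'} P(N|K,S')P(S').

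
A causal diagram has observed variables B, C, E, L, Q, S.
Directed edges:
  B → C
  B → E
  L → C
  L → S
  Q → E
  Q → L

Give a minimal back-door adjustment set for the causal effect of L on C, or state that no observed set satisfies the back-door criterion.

L→C: minimal back-door set ∅.

desc(L)\{L}={C,S}; candidates ⊆ {B,E,Q}.
∅: L⊥C given ∅ in G with L→· removed — back-door holds.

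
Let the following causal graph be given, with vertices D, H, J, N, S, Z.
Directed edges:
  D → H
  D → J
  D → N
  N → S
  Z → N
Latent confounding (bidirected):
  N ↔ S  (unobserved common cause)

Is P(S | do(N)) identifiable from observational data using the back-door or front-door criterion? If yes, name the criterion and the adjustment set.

P(S|do(N)): not identifiable (no BD/FD set).

desc(N)\{N}={S}; candidates ⊆ {D,H,J,Z}.
N↔S: latent back-door arc(s) into N.
size 0: {}; under {} N still reaches {D,H,J,S,Z} ∋ S.
size 1: {D}, {H}, {J} …(+1); under {D} N still reaches {S,Z} ∋ S.
size 2: {D,H}, {D,J}, {D,Z} …(+3); under {D,H} N still reaches {S,Z} ∋ S.
N↔S cannot be blocked by any observed set — no back-door set.
No mediator lies on a directed N→…→S path.
Neither criterion identifies P(S|do(N)) in this graph.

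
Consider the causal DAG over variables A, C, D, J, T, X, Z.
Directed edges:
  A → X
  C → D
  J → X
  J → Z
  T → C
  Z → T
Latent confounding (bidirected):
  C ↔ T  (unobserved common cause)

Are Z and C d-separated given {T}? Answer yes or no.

Bayes-Ball from Z | {T} reaches {C,D,J,X}.
C ∈ reach(Z|{T}) ⇒ Z ⊥̸ C | {T}.

No — Z and C are d-connected given {T}.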